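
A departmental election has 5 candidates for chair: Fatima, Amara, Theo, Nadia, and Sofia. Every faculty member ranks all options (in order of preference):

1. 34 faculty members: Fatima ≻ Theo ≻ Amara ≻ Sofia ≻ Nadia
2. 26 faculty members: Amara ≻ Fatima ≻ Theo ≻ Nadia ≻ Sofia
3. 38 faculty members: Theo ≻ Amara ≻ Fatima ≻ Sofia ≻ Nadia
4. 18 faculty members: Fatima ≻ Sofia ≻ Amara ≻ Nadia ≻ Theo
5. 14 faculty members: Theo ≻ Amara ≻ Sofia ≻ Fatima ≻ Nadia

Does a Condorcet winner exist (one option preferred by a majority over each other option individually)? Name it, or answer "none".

none

Checking pairwise contests:
Amara beats Fatima 78–52.
Theo beats Amara 86–44.
Fatima beats Theo 78–52.
Fatima beats Nadia 130–0.
Fatima beats Sofia 116–14.
Every option loses at least one head-to-head, so there is no Condorcet winner.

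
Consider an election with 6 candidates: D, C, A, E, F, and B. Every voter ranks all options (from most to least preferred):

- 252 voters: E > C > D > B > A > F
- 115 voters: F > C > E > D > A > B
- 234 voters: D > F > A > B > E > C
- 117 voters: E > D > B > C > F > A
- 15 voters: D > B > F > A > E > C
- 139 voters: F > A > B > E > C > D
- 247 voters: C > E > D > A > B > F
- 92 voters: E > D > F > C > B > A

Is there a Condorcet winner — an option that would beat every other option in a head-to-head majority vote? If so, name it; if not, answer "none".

E

E vs D: 962–249 for E.
E vs C: 849–362 for E.
E vs A: 823–388 for E.
E vs F: 708–503 for E.
E vs B: 823–388 for E.
E beats every other option head-to-head.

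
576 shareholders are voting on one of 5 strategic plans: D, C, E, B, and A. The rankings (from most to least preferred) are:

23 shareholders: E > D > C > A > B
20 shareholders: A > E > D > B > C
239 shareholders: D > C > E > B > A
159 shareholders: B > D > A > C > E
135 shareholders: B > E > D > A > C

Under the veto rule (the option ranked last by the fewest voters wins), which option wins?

D

Last-place votes: D 0, C 155, E 159, B 23, A 239.
D is ranked last by the fewest voters, so D wins.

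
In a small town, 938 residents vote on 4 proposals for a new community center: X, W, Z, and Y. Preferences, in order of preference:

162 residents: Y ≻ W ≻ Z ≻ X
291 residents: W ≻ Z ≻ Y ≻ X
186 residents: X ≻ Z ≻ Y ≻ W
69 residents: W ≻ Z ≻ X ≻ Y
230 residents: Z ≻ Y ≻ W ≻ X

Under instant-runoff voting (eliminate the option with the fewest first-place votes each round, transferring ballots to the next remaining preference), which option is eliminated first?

Y

Round 1: X 186, W 360, Z 230, Y 162. Eliminate Y.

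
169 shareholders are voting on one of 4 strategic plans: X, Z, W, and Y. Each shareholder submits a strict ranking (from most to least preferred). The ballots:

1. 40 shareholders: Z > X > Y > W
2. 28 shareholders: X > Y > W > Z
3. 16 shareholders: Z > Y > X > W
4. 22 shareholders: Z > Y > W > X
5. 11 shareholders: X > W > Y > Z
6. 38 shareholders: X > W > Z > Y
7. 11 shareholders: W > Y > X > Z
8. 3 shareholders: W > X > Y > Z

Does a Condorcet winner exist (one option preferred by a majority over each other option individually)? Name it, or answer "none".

X vs Z: 91–78 for X.
X vs W: 133–36 for X.
X vs Y: 120–49 for X.
X beats every other option head-to-head.

X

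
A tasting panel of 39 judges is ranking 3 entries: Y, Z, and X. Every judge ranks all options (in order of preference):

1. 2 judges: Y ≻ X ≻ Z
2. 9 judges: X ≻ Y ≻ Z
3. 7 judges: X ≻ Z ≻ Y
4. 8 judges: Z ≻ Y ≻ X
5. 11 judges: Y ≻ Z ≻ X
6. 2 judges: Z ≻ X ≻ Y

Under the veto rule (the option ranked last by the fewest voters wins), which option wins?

Y

Last-place votes: Y 9, Z 11, X 19.
Y is ranked last by the fewest voters, so Y wins.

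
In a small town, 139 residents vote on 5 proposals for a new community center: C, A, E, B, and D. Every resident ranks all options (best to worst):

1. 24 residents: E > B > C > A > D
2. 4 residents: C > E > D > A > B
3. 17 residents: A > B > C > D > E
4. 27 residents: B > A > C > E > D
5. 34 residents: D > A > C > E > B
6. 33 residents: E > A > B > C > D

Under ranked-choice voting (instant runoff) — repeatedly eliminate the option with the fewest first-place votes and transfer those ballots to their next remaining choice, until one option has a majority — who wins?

Round 1: C 4, A 17, E 57, B 27, D 34. Eliminate C.
Round 2: A 17, E 61, B 27, D 34. Eliminate A.
Round 3: E 61, B 44, D 34. Eliminate D.
Round 4: E 95, B 44. E has a majority.

E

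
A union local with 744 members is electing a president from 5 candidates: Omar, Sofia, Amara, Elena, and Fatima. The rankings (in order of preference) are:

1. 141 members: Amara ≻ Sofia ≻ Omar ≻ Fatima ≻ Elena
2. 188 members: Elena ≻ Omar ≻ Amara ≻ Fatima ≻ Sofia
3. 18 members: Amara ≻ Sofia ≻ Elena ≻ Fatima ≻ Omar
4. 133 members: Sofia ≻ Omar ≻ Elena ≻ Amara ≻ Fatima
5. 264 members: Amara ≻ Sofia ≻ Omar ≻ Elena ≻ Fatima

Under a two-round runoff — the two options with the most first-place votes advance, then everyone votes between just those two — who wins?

Amara

Round 1 first-place votes: Omar 0, Sofia 133, Amara 423, Elena 188, Fatima 0.
Amara and Elena advance.
Runoff: Amara is preferred to Elena by 423 voters; Elena by 321.
Amara wins the runoff.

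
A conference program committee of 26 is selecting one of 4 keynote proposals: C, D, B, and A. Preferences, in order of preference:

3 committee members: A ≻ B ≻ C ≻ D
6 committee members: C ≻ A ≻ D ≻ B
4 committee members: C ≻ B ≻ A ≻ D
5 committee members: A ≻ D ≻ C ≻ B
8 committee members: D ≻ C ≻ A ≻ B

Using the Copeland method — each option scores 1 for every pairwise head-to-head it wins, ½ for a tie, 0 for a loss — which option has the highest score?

C: beats B and A; ties D → score 2.5.
D: beats B; ties C; loses to A → score 1.5.
B: loses to C, D, and A → score 0.
A: beats D and B; loses to C → score 2.
C has the best pairwise record.

C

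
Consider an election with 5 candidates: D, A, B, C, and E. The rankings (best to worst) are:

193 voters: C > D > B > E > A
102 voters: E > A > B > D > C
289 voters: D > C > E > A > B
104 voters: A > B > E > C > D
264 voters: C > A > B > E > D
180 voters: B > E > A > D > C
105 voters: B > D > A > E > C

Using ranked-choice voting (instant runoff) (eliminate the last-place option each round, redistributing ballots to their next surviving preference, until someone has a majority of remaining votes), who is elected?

Round 1: D 289, A 104, B 285, C 457, E 102. Eliminate E.
Round 2: D 289, A 206, B 285, C 457. Eliminate A.
Round 3: D 289, B 491, C 457. Eliminate D.
Round 4: B 491, C 746. C has a majority.

C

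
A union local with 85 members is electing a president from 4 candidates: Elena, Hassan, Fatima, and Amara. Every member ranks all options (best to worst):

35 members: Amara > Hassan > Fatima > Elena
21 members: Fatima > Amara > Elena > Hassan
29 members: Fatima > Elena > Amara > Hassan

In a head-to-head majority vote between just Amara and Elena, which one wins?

Voters preferring Amara to Elena: 56; preferring Elena to Amara: 29.
Amara wins the head-to-head.

Amara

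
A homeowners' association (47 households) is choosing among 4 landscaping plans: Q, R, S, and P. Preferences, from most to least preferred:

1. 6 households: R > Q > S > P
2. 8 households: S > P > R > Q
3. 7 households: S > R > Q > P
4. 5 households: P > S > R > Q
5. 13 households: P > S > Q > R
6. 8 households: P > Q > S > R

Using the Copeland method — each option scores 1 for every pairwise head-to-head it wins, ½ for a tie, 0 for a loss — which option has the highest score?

Q: loses to R, S, and P → score 0.
R: beats Q; loses to S and P → score 1.
S: beats Q and R; loses to P → score 2.
P: beats Q, R, and S → score 3.
P has the best pairwise record.

P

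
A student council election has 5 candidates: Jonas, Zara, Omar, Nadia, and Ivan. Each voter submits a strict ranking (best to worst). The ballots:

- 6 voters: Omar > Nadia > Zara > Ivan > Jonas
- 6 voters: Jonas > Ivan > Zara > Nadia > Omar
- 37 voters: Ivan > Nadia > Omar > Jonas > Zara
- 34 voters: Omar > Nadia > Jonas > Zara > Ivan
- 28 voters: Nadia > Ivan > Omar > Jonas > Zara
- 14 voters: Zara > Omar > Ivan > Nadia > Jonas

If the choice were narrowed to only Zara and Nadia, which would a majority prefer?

Voters preferring Zara to Nadia: 20; preferring Nadia to Zara: 105.
Nadia wins the head-to-head.

Nadia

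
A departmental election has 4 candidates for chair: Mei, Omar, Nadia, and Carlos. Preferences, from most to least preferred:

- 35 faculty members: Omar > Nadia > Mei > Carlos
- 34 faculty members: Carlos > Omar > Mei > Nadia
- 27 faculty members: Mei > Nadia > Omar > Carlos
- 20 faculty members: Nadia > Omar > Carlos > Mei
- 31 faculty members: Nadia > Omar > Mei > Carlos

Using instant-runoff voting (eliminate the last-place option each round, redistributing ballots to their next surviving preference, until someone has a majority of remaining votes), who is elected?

Nadia

Round 1: Mei 27, Omar 35, Nadia 51, Carlos 34. Eliminate Mei.
Round 2: Omar 35, Nadia 78, Carlos 34. Nadia has a majority.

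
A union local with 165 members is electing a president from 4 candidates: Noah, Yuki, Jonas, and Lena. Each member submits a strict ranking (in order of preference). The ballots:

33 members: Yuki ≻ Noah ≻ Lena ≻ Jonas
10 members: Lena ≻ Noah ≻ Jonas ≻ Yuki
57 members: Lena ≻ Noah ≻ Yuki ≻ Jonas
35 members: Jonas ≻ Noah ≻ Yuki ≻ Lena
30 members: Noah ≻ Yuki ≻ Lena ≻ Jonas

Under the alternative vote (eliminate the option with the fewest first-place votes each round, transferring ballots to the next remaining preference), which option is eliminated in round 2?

Round 1: Noah 30, Yuki 33, Jonas 35, Lena 67. Eliminate Noah.
Round 2: Yuki 63, Jonas 35, Lena 67. Eliminate Jonas.

Jonas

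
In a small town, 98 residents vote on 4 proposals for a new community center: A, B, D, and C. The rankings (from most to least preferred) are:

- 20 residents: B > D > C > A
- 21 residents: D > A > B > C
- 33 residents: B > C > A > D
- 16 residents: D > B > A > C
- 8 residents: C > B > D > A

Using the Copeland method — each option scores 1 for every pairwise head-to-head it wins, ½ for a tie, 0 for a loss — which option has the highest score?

B

A: loses to B, D, and C → score 0.
B: beats A, D, and C → score 3.
D: beats A and C; loses to B → score 2.
C: beats A; loses to B and D → score 1.
B has the best pairwise record.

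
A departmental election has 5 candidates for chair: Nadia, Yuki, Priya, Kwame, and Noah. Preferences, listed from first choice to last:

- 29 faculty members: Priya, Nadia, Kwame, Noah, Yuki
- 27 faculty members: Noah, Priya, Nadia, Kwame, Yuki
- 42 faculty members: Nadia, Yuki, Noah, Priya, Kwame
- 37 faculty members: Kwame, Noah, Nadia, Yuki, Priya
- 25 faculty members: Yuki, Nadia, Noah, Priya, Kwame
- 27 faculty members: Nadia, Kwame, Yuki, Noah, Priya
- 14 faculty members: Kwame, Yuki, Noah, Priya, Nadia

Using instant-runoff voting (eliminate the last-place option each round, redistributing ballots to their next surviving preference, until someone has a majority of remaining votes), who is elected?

Nadia

Round 1: Nadia 69, Yuki 25, Priya 29, Kwame 51, Noah 27. Eliminate Yuki.
Round 2: Nadia 94, Priya 29, Kwame 51, Noah 27. Eliminate Noah.
Round 3: Nadia 94, Priya 56, Kwame 51. Eliminate Kwame.
Round 4: Nadia 131, Priya 70. Nadia has a majority.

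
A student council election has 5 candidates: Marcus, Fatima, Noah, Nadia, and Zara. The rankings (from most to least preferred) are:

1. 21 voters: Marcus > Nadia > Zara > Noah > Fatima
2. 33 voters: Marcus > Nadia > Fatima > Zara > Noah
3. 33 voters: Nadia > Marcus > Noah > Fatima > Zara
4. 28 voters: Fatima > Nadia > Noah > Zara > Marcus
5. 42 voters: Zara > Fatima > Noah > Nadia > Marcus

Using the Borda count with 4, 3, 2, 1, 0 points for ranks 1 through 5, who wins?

Marcus: 21·4 + 33·4 + 33·3 + 28·0 + 42·0 = 315
Fatima: 21·0 + 33·2 + 33·1 + 28·4 + 42·3 = 337
Noah: 21·1 + 33·0 + 33·2 + 28·2 + 42·2 = 227
Nadia: 21·3 + 33·3 + 33·4 + 28·3 + 42·1 = 420
Zara: 21·2 + 33·1 + 33·0 + 28·1 + 42·4 = 271
Nadia has the highest Borda score (420).

Nadia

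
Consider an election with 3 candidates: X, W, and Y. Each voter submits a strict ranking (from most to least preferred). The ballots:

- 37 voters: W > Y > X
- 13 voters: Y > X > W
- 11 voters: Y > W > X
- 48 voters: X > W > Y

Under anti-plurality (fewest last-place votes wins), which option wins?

W

Last-place votes: X 48, W 13, Y 48.
W is ranked last by the fewest voters, so W wins.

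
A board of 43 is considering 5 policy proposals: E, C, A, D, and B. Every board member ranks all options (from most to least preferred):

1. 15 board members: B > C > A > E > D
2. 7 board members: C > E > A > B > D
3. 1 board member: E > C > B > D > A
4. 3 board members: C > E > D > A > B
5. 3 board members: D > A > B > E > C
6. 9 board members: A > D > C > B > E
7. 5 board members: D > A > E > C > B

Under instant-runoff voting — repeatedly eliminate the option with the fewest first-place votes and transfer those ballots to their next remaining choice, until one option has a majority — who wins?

Round 1: E 1, C 10, A 9, D 8, B 15. Eliminate E.
Round 2: C 11, A 9, D 8, B 15. Eliminate D.
Round 3: C 11, A 17, B 15. Eliminate C.
Round 4: A 27, B 16. A has a majority.

A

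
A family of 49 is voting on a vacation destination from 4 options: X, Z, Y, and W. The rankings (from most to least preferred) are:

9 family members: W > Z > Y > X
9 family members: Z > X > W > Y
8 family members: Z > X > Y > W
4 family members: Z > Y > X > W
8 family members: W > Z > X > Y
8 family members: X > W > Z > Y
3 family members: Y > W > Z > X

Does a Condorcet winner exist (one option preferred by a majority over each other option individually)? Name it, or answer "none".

Checking pairwise contests:
Z beats X 41–8.
W beats Z 28–21.
X beats Y 33–16.
X beats W 29–20.
Every option loses at least one head-to-head, so there is no Condorcet winner.

none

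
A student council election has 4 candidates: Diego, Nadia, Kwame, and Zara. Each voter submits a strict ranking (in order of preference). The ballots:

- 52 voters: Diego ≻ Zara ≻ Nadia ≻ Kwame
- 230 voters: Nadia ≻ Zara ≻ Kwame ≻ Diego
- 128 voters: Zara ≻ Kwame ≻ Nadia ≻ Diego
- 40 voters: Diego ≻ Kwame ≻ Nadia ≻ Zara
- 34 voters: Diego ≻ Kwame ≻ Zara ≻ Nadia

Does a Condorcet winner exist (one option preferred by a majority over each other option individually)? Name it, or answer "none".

Nadia vs Diego: 358–126 for Nadia.
Nadia vs Kwame: 282–202 for Nadia.
Nadia vs Zara: 270–214 for Nadia.
Nadia beats every other option head-to-head.

Nadia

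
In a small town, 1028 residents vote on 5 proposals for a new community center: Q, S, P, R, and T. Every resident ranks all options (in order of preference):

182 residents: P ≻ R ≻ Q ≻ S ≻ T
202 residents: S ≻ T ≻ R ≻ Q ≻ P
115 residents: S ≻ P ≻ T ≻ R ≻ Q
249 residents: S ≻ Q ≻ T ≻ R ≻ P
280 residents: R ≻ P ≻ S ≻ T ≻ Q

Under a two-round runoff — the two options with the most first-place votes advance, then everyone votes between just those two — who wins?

Round 1 first-place votes: Q 0, S 566, P 182, R 280, T 0.
S and R advance.
Runoff: S is preferred to R by 566 voters; R by 462.
S wins the runoff.

S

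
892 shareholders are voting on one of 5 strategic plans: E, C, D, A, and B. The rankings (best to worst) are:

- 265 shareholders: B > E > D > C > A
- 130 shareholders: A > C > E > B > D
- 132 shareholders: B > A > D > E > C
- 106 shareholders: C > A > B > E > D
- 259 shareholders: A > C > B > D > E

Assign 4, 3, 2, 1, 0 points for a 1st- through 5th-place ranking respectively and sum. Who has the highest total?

B

E: 265·3 + 130·2 + 132·1 + 106·1 + 259·0 = 1293
C: 265·1 + 130·3 + 132·0 + 106·4 + 259·3 = 1856
D: 265·2 + 130·0 + 132·2 + 106·0 + 259·1 = 1053
A: 265·0 + 130·4 + 132·3 + 106·3 + 259·4 = 2270
B: 265·4 + 130·1 + 132·4 + 106·2 + 259·2 = 2448
B has the highest Borda score (2448).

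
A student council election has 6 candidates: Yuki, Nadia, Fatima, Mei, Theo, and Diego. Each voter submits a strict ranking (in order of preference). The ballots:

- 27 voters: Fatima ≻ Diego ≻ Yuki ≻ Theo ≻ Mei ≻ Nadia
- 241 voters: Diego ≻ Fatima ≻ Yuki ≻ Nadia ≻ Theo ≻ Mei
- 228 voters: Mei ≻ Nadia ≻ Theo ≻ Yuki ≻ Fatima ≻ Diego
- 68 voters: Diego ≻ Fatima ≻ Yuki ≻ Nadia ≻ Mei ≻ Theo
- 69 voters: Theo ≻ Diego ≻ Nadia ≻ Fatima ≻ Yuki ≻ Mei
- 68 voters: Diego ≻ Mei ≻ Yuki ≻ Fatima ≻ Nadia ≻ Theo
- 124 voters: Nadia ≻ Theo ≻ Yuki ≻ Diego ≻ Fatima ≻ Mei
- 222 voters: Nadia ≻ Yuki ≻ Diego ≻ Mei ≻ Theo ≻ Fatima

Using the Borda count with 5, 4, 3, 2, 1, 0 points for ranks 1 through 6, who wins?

Nadia

Yuki: 27·3 + 241·3 + 228·2 + 68·3 + 69·1 + 68·3 + 124·3 + 222·4 = 2997
Nadia: 27·0 + 241·2 + 228·4 + 68·2 + 69·3 + 68·1 + 124·5 + 222·5 = 3535
Fatima: 27·5 + 241·4 + 228·1 + 68·4 + 69·2 + 68·2 + 124·1 + 222·0 = 1997
Mei: 27·1 + 241·0 + 228·5 + 68·1 + 69·0 + 68·4 + 124·0 + 222·2 = 1951
Theo: 27·2 + 241·1 + 228·3 + 68·0 + 69·5 + 68·0 + 124·4 + 222·1 = 2042
Diego: 27·4 + 241·5 + 228·0 + 68·5 + 69·4 + 68·5 + 124·2 + 222·3 = 3183
Nadia has the highest Borda score (3535).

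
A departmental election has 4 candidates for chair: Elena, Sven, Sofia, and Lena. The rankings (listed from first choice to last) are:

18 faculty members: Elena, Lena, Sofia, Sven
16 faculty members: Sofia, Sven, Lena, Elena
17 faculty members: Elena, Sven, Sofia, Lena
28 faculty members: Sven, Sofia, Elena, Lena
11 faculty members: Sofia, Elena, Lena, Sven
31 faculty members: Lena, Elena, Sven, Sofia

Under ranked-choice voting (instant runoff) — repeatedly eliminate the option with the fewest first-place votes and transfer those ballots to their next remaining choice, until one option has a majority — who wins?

Round 1: Elena 35, Sven 28, Sofia 27, Lena 31. Eliminate Sofia.
Round 2: Elena 46, Sven 44, Lena 31. Eliminate Lena.
Round 3: Elena 77, Sven 44. Elena has a majority.

Elena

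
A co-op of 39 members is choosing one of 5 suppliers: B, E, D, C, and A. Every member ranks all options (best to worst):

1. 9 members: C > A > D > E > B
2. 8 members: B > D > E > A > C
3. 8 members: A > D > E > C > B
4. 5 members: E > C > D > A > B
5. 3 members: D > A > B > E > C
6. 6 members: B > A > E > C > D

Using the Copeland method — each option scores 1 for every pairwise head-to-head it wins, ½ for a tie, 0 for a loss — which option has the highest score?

B: loses to E, D, C, and A → score 0.
E: beats B and C; loses to D and A → score 2.
D: beats B and E; loses to C and A → score 2.
C: beats B and D; loses to E and A → score 2.
A: beats B, E, D, and C → score 4.
A has the best pairwise record.

A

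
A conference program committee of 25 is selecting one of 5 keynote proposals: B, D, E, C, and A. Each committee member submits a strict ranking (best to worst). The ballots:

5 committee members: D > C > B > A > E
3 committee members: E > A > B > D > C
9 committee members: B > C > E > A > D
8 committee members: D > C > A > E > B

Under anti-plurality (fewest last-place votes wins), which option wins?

A

Last-place votes: B 8, D 9, E 5, C 3, A 0.
A is ranked last by the fewest voters, so A wins.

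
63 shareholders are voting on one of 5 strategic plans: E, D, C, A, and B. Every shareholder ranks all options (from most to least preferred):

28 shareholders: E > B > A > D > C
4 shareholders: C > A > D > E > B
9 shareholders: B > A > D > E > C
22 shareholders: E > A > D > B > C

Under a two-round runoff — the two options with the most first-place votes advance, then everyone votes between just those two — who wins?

E

Round 1 first-place votes: E 50, D 0, C 4, A 0, B 9.
E and B advance.
Runoff: E is preferred to B by 54 voters; B by 9.
E wins the runoff.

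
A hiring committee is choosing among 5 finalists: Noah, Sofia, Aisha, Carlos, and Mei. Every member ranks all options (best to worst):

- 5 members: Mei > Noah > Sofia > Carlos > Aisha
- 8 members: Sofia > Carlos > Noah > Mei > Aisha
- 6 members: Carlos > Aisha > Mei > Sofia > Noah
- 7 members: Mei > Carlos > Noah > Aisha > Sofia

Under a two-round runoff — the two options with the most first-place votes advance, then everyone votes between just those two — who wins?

Round 1 first-place votes: Noah 0, Sofia 8, Aisha 0, Carlos 6, Mei 12.
Mei and Sofia advance.
Runoff: Mei is preferred to Sofia by 18 voters; Sofia by 8.
Mei wins the runoff.

Mei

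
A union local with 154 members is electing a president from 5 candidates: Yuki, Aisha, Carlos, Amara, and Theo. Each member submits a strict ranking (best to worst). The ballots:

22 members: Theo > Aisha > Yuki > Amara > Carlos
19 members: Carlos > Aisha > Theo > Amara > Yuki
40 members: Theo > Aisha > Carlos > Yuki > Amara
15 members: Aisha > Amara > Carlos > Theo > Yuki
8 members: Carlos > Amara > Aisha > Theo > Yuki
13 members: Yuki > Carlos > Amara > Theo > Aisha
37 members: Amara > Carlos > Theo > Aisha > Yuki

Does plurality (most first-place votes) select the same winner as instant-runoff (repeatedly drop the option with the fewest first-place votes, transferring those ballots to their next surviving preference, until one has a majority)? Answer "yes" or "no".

yes

Plurality — first-place votes: Yuki 13, Aisha 15, Carlos 27, Amara 37, Theo 62. Winner: Theo.
Instant-runoff — R1 Yuki 13, Aisha 15, Carlos 27, Amara 37, Theo 62 (Yuki out); R2 Aisha 15, Carlos 40, Amara 37, Theo 62 (Aisha out); R3 Carlos 40, Amara 52, Theo 62 (Carlos out); R4 Amara 73, Theo 81 (Theo winner). Winner: Theo.
The two methods agree.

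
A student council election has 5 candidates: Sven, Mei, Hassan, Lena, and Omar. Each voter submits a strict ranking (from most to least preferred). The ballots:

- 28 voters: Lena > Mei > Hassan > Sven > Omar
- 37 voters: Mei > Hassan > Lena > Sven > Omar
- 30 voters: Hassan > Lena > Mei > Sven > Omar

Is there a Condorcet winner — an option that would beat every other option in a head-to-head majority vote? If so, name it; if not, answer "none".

none

Checking pairwise contests:
Mei beats Sven 95–0.
Lena beats Mei 58–37.
Mei beats Hassan 65–30.
Hassan beats Lena 67–28.
Sven beats Omar 95–0.
Every option loses at least one head-to-head, so there is no Condorcet winner.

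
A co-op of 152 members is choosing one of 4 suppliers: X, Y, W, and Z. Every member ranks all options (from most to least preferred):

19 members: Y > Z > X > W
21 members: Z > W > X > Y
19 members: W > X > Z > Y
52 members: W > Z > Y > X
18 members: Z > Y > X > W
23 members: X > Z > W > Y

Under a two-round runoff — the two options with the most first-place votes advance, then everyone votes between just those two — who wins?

Z

Round 1 first-place votes: X 23, Y 19, W 71, Z 39.
W and Z advance.
Runoff: W is preferred to Z by 71 voters; Z by 81.
Z wins the runoff.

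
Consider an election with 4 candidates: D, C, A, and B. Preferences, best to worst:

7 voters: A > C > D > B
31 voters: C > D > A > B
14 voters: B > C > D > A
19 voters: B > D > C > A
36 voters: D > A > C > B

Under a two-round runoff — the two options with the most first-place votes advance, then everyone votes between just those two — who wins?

D

Round 1 first-place votes: D 36, C 31, A 7, B 33.
D and B advance.
Runoff: D is preferred to B by 74 voters; B by 33.
D wins the runoff.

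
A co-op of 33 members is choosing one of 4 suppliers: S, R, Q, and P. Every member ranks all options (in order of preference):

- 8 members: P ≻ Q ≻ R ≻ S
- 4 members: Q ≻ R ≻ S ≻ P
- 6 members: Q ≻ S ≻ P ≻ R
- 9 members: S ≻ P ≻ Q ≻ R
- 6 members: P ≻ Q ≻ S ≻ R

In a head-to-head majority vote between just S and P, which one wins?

Voters preferring S to P: 19; preferring P to S: 14.
S wins the head-to-head.

S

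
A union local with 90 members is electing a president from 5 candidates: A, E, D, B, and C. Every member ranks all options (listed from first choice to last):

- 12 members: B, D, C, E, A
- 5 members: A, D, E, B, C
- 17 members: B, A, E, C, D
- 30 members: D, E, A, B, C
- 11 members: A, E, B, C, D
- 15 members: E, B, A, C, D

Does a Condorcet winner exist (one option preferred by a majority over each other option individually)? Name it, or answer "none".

Checking pairwise contests:
E beats A 57–33.
D beats E 47–43.
A beats D 48–42.
A beats B 46–44.
A beats C 78–12.
Every option loses at least one head-to-head, so there is no Condorcet winner.

none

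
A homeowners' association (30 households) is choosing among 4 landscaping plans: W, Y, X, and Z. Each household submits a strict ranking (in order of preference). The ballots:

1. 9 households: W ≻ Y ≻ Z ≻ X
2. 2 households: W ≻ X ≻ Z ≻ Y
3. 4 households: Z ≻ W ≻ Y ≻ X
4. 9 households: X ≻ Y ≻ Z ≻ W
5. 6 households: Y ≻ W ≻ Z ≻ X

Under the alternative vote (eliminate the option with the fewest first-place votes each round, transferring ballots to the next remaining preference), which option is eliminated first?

Round 1: W 11, Y 6, X 9, Z 4. Eliminate Z.

Z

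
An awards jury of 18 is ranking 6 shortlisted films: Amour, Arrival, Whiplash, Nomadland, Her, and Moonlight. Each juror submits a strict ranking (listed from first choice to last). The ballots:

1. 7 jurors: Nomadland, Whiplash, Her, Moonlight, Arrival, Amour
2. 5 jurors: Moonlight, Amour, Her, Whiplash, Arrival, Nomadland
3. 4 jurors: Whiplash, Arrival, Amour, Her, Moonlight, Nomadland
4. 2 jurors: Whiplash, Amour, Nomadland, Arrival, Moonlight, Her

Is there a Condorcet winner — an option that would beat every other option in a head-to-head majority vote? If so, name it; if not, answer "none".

Whiplash vs Amour: 13–5 for Whiplash.
Whiplash vs Arrival: 18–0 for Whiplash.
Whiplash vs Nomadland: 11–7 for Whiplash.
Whiplash vs Her: 13–5 for Whiplash.
Whiplash vs Moonlight: 13–5 for Whiplash.
Whiplash beats every other option head-to-head.

Whiplash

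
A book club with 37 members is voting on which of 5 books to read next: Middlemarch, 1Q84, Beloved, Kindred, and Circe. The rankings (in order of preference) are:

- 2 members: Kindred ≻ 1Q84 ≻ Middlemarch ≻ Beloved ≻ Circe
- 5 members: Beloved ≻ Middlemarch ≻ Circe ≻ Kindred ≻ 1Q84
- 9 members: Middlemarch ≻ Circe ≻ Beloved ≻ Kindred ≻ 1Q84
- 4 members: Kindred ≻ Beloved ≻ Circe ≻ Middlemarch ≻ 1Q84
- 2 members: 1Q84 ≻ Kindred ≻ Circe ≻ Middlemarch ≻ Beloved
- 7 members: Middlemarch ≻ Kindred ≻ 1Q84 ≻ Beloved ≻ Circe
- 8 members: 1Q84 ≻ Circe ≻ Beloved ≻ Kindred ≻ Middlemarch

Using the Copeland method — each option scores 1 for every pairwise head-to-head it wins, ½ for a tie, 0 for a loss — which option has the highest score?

Middlemarch: beats 1Q84, Beloved, Kindred, and Circe → score 4.
1Q84: beats Beloved and Circe; loses to Middlemarch and Kindred → score 2.
Beloved: beats Kindred; loses to Middlemarch, 1Q84, and Circe → score 1.
Kindred: beats 1Q84; loses to Middlemarch, Beloved, and Circe → score 1.
Circe: beats Beloved and Kindred; loses to Middlemarch and 1Q84 → score 2.
Middlemarch has the best pairwise record.

Middlemarch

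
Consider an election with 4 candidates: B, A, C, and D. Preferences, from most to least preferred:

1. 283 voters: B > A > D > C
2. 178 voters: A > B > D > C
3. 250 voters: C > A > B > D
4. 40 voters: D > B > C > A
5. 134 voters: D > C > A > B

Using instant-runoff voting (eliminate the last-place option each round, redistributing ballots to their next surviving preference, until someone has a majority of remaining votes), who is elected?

Round 1: B 283, A 178, C 250, D 174. Eliminate D.
Round 2: B 323, A 178, C 384. Eliminate A.
Round 3: B 501, C 384. B has a majority.

B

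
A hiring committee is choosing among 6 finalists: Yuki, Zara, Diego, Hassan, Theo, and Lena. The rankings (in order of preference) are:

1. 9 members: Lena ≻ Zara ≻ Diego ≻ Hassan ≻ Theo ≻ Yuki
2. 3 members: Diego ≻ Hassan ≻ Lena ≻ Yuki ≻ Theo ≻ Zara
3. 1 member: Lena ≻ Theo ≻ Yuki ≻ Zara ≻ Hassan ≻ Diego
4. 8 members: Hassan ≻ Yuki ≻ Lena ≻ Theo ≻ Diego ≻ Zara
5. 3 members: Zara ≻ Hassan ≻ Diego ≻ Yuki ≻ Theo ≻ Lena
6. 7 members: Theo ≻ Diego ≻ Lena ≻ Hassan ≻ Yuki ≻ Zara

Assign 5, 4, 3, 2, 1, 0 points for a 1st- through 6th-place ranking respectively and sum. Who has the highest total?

Yuki: 9·0 + 3·2 + 1·3 + 8·4 + 3·2 + 7·1 = 54
Zara: 9·4 + 3·0 + 1·2 + 8·0 + 3·5 + 7·0 = 53
Diego: 9·3 + 3·5 + 1·0 + 8·1 + 3·3 + 7·4 = 87
Hassan: 9·2 + 3·4 + 1·1 + 8·5 + 3·4 + 7·2 = 97
Theo: 9·1 + 3·1 + 1·4 + 8·2 + 3·1 + 7·5 = 70
Lena: 9·5 + 3·3 + 1·5 + 8·3 + 3·0 + 7·3 = 104
Lena has the highest Borda score (104).

Lena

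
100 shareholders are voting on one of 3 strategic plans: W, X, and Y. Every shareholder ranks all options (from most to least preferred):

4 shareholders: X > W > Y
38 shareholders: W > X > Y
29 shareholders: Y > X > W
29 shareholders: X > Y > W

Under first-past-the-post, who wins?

W

First-place votes: W 38, X 33, Y 29.
W has the most first-place votes.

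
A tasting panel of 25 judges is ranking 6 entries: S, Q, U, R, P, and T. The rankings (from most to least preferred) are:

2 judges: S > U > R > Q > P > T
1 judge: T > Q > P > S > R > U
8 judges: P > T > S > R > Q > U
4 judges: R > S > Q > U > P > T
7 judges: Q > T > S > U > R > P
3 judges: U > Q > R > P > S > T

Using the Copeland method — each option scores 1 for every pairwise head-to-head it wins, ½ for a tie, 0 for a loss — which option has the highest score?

S

S: beats Q, U, R, and P; loses to T → score 4.
Q: beats U, P, and T; loses to S and R → score 3.
U: beats P; loses to S, Q, R, and T → score 1.
R: beats Q, U, and P; loses to S and T → score 3.
P: beats T; loses to S, Q, U, and R → score 1.
T: beats S, U, and R; loses to Q and P → score 3.
S has the best pairwise record.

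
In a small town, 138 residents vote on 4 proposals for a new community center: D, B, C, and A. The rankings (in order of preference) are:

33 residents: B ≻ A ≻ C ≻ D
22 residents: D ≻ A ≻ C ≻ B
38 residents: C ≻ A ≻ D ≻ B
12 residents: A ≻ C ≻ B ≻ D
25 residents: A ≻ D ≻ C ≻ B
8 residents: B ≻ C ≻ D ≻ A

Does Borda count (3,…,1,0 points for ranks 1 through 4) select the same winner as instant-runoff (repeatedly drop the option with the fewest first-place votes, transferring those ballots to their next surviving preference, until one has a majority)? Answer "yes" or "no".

Borda — scores: D 162, B 135, C 234, A 297. Winner: A.
Instant-runoff — R1 D 22, B 41, C 38, A 37 (D out); R2 B 41, C 38, A 59 (C out); R3 B 41, A 97 (A winner). Winner: A.
The two methods agree.

yes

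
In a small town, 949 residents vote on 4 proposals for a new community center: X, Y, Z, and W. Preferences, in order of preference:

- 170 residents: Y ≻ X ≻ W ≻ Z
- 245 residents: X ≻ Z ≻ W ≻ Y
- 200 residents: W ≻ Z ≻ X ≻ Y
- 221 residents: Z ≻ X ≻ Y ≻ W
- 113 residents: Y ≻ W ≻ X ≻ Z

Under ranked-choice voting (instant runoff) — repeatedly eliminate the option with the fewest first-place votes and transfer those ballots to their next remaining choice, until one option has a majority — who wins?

Round 1: X 245, Y 283, Z 221, W 200. Eliminate W.
Round 2: X 245, Y 283, Z 421. Eliminate X.
Round 3: Y 283, Z 666. Z has a majority.

Z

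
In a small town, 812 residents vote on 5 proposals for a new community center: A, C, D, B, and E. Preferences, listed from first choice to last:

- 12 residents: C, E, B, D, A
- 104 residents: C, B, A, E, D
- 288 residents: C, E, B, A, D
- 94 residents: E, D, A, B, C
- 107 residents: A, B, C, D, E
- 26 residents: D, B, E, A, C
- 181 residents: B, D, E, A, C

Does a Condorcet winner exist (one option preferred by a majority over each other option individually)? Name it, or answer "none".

B vs A: 611–201 for B.
B vs C: 408–404 for B.
B vs D: 692–120 for B.
B vs E: 418–394 for B.
B beats every other option head-to-head.

B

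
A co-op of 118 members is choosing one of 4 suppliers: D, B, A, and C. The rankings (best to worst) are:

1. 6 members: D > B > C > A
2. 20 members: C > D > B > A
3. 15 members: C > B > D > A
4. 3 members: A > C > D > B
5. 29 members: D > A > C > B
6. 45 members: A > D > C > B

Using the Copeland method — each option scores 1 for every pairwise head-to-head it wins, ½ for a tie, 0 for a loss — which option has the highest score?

D

D: beats B, A, and C → score 3.
B: loses to D, A, and C → score 0.
A: beats B and C; loses to D → score 2.
C: beats B; loses to D and A → score 1.
D has the best pairwise record.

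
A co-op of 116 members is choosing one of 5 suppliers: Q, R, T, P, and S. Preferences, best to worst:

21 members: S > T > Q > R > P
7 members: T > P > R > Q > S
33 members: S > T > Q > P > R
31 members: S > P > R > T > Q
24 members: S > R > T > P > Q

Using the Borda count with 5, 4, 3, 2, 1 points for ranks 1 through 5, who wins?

S

Q: 21·3 + 7·2 + 33·3 + 31·1 + 24·1 = 231
R: 21·2 + 7·3 + 33·1 + 31·3 + 24·4 = 285
T: 21·4 + 7·5 + 33·4 + 31·2 + 24·3 = 385
P: 21·1 + 7·4 + 33·2 + 31·4 + 24·2 = 287
S: 21·5 + 7·1 + 33·5 + 31·5 + 24·5 = 552
S has the highest Borda score (552).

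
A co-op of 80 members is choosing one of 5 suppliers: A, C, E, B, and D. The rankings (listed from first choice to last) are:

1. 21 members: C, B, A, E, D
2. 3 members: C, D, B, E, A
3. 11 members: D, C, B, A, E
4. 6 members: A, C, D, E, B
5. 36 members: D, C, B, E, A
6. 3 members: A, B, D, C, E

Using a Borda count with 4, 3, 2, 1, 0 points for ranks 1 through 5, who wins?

A: 21·2 + 3·0 + 11·1 + 6·4 + 36·0 + 3·4 = 89
C: 21·4 + 3·4 + 11·3 + 6·3 + 36·3 + 3·1 = 258
E: 21·1 + 3·1 + 11·0 + 6·1 + 36·1 + 3·0 = 66
B: 21·3 + 3·2 + 11·2 + 6·0 + 36·2 + 3·3 = 172
D: 21·0 + 3·3 + 11·4 + 6·2 + 36·4 + 3·2 = 215
C has the highest Borda score (258).

C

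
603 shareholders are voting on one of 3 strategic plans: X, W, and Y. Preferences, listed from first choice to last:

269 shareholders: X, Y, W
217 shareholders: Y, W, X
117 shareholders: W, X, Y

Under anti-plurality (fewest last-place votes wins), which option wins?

Last-place votes: X 217, W 269, Y 117.
Y is ranked last by the fewest voters, so Y wins.

Y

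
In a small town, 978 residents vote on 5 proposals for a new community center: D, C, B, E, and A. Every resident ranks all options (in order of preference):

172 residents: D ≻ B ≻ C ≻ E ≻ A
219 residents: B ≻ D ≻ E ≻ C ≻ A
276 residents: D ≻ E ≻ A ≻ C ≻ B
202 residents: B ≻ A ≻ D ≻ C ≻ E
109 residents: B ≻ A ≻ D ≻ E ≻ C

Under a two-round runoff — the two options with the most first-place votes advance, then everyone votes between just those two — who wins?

Round 1 first-place votes: D 448, C 0, B 530, E 0, A 0.
B and D advance.
Runoff: B is preferred to D by 530 voters; D by 448.
B wins the runoff.

B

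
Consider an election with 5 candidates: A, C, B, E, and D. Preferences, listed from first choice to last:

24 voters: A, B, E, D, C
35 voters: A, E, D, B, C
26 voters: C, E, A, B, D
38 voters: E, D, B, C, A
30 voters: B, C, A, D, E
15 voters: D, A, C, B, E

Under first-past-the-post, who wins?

A

First-place votes: A 59, C 26, B 30, E 38, D 15.
A has the most first-place votes.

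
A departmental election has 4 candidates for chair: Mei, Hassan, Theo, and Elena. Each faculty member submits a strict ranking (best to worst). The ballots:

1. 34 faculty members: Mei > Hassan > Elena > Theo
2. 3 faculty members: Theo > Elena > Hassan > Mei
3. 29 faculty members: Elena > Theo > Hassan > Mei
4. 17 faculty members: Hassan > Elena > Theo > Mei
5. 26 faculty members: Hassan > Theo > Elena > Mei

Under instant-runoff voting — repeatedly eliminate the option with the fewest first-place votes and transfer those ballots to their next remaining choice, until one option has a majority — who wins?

Hassan

Round 1: Mei 34, Hassan 43, Theo 3, Elena 29. Eliminate Theo.
Round 2: Mei 34, Hassan 43, Elena 32. Eliminate Elena.
Round 3: Mei 34, Hassan 75. Hassan has a majority.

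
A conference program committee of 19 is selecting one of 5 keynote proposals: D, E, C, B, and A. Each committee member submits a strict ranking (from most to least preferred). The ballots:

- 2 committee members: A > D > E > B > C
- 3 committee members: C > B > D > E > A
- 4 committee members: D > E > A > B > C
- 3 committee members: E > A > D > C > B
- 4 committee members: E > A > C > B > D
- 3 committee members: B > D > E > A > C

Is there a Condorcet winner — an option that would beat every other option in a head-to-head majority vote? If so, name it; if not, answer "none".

Checking pairwise contests:
B beats D 10–9.
D beats E 12–7.
D beats C 12–7.
E beats B 13–6.
D beats A 10–9.
Every option loses at least one head-to-head, so there is no Condorcet winner.

none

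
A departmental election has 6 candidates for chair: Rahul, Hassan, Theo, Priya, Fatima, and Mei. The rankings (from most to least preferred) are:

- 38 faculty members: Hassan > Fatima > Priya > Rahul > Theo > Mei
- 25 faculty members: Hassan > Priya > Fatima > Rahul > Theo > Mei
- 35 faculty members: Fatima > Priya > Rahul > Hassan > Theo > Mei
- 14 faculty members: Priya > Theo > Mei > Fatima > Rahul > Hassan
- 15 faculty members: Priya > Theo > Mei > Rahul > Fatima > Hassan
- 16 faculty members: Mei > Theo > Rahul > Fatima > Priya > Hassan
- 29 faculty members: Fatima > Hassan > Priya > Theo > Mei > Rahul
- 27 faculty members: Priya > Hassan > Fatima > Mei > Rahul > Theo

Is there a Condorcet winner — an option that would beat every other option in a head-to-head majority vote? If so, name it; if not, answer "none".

Fatima

Fatima vs Rahul: 168–31 for Fatima.
Fatima vs Hassan: 109–90 for Fatima.
Fatima vs Theo: 154–45 for Fatima.
Fatima vs Priya: 118–81 for Fatima.
Fatima vs Mei: 154–45 for Fatima.
Fatima beats every other option head-to-head.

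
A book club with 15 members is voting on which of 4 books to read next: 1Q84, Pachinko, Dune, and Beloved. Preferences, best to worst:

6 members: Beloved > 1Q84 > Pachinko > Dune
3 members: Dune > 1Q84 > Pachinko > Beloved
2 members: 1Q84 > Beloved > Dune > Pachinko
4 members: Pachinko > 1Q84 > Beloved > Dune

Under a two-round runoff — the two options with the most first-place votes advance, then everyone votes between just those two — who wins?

Round 1 first-place votes: 1Q84 2, Pachinko 4, Dune 3, Beloved 6.
Beloved and Pachinko advance.
Runoff: Beloved is preferred to Pachinko by 8 voters; Pachinko by 7.
Beloved wins the runoff.

Beloved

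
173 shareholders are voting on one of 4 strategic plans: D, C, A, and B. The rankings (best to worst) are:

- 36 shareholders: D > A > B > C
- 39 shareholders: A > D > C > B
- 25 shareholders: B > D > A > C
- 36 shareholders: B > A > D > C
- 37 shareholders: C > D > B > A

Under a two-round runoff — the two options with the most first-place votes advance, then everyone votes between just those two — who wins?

B

Round 1 first-place votes: D 36, C 37, A 39, B 61.
B and A advance.
Runoff: B is preferred to A by 98 voters; A by 75.
B wins the runoff.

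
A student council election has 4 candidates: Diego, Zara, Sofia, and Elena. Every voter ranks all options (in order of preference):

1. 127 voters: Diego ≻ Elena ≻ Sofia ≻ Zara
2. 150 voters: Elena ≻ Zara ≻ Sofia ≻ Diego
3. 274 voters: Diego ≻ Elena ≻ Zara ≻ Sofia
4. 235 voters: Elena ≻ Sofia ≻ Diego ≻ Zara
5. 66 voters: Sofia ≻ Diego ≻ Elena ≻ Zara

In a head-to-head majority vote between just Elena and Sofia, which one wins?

Elena

Voters preferring Elena to Sofia: 786; preferring Sofia to Elena: 66.
Elena wins the head-to-head.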